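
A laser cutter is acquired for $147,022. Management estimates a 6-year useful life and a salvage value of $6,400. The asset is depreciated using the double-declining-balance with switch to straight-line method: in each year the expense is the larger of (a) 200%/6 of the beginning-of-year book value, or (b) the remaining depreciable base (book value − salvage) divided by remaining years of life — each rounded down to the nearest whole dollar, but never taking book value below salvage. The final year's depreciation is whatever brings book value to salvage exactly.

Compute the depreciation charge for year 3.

Depreciable base = $147,022 − $6,400 = $140,622.
Year 1: DB = ⌊$147,022 × 200%/6⌋ = $49,007; SL = ⌊$140,622/6⌋ = $23,437 → take DB $49,007. Book value $98,015.
Year 2: DB = ⌊$98,015 × 200%/6⌋ = $32,671; SL = ⌊$91,615/5⌋ = $18,323 → take DB $32,671. Book value $65,344.
Year 3: DB = ⌊$65,344 × 200%/6⌋ = $21,781; SL = ⌊$58,944/4⌋ = $14,736 → take DB $21,781. Book value $43,563.

$21,781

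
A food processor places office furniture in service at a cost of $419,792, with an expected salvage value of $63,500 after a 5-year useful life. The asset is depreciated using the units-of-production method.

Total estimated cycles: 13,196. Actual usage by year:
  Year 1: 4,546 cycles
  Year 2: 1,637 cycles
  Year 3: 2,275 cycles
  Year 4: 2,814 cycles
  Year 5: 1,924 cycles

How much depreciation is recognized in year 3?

Depreciable base = $419,792 − $63,500 = $356,292.
Rate = $356,292 / 13,196 cycles = $27 per cycle.
Year 1: 4,546 × $27 = $122,742. Book value $297,050.
Year 2: 1,637 × $27 = $44,199. Book value $252,851.
Year 3: 2,275 × $27 = $61,425. Book value $191,426.

$61,425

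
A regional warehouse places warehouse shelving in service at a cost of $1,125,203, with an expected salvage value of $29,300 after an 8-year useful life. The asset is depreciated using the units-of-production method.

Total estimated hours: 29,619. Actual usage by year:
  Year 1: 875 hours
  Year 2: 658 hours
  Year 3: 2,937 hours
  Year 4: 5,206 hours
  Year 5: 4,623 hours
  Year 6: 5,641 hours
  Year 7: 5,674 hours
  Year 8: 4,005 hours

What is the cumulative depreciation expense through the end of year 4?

$358,012

Depreciable base = $1,125,203 − $29,300 = $1,095,903.
Rate = $1,095,903 / 29,619 hours = $37 per hour.
Year 1: 875 × $37 = $32,375. Book value $1,092,828.
Year 2: 658 × $37 = $24,346. Book value $1,068,482.
Year 3: 2,937 × $37 = $108,669. Book value $959,813.
Year 4: 5,206 × $37 = $192,622. Book value $767,191.
Accumulated through year 4 = $1,125,203 − $767,191 = $358,012.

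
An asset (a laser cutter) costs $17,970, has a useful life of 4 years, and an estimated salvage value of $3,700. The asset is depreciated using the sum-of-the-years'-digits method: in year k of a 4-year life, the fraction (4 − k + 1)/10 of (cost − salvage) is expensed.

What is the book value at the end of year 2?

$7,981

Depreciable base = $17,970 − $3,700 = $14,270.
Sum of the years' digits = 4+3+2+1 = 10.
Year 1: $14,270 × 4/10 = $5,708. Book value $12,262.
Year 2: $14,270 × 3/10 = $4,281. Book value $7,981.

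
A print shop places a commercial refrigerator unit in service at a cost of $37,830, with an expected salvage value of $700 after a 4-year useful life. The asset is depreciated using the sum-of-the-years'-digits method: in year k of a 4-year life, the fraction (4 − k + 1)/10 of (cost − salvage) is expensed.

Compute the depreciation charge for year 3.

$7,426

Depreciable base = $37,830 − $700 = $37,130.
Sum of the years' digits = 4+3+2+1 = 10.
Year 1: $37,130 × 4/10 = $14,852. Book value $22,978.
Year 2: $37,130 × 3/10 = $11,139. Book value $11,839.
Year 3: $37,130 × 2/10 = $7,426. Book value $4,413.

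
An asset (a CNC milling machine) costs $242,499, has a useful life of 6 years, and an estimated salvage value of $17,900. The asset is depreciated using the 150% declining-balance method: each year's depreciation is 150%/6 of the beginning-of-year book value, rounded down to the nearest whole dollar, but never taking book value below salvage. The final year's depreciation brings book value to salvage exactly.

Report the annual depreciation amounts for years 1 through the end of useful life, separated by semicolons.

$60,624; $45,468; $34,101; $25,576; $19,182; $39,648

Depreciable base = $242,499 − $17,900 = $224,599.
Year 1: ⌊$242,499 × 150%/6⌋ = $60,624. Book value $181,875.
Year 2: ⌊$181,875 × 150%/6⌋ = $45,468. Book value $136,407.
Year 3: ⌊$136,407 × 150%/6⌋ = $34,101. Book value $102,306.
Year 4: ⌊$102,306 × 150%/6⌋ = $25,576. Book value $76,730.
Year 5: ⌊$76,730 × 150%/6⌋ = $19,182. Book value $57,548.
Year 6 (final): $57,548 − $17,900 = $39,648. Book value $17,900.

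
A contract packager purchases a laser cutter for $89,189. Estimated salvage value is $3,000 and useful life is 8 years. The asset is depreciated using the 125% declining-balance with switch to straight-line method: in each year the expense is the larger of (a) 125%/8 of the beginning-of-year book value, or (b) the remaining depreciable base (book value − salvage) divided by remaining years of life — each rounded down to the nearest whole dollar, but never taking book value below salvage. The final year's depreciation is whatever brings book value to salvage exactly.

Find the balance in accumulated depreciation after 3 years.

Depreciable base = $89,189 − $3,000 = $86,189.
Year 1: DB = ⌊$89,189 × 125%/8⌋ = $13,935; SL = ⌊$86,189/8⌋ = $10,773 → take DB $13,935. Book value $75,254.
Year 2: DB = ⌊$75,254 × 125%/8⌋ = $11,758; SL = ⌊$72,254/7⌋ = $10,322 → take DB $11,758. Book value $63,496.
Year 3: DB = ⌊$63,496 × 125%/8⌋ = $9,921; SL = ⌊$60,496/6⌋ = $10,082 → take SL $10,082. Book value $53,414.
Accumulated through year 3 = $89,189 − $53,414 = $35,775.

$35,775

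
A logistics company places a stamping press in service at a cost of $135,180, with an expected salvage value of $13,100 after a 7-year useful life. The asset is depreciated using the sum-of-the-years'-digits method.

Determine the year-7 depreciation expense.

Depreciable base = $135,180 − $13,100 = $122,080.
Sum of the years' digits = 7+6+5+4+3+2+1 = 28.
Year 1: $122,080 × 7/28 = $30,520. Book value $104,660.
Year 2: $122,080 × 6/28 = $26,160. Book value $78,500.
Year 3: $122,080 × 5/28 = $21,800. Book value $56,700.
Year 4: $122,080 × 4/28 = $17,440. Book value $39,260.
Year 5: $122,080 × 3/28 = $13,080. Book value $26,180.
Year 6: $122,080 × 2/28 = $8,720. Book value $17,460.
Year 7: $122,080 × 1/28 = $4,360. Book value $13,100.

$4,360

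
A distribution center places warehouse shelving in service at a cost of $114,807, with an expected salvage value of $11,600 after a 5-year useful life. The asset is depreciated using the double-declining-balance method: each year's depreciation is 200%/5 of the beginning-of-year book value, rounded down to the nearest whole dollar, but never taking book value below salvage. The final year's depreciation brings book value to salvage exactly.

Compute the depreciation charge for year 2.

Depreciable base = $114,807 − $11,600 = $103,207.
Year 1: ⌊$114,807 × 200%/5⌋ = $45,922. Book value $68,885.
Year 2: ⌊$68,885 × 200%/5⌋ = $27,554. Book value $41,331.

$27,554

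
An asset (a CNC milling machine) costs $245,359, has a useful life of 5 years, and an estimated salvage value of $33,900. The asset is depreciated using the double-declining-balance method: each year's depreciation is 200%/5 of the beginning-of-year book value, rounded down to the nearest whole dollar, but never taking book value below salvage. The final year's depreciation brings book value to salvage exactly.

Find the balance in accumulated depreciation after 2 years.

$157,029

Depreciable base = $245,359 − $33,900 = $211,459.
Year 1: ⌊$245,359 × 200%/5⌋ = $98,143. Book value $147,216.
Year 2: ⌊$147,216 × 200%/5⌋ = $58,886. Book value $88,330.
Accumulated through year 2 = $245,359 − $88,330 = $157,029.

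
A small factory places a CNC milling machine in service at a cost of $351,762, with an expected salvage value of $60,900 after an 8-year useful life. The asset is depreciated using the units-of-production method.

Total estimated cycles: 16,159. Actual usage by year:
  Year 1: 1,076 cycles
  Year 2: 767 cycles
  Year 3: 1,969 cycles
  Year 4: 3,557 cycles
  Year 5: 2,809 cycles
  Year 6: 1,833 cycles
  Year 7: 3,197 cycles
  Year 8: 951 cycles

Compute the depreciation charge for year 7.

$57,546

Depreciable base = $351,762 − $60,900 = $290,862.
Rate = $290,862 / 16,159 cycles = $18 per cycle.
Year 1: 1,076 × $18 = $19,368. Book value $332,394.
Year 2: 767 × $18 = $13,806. Book value $318,588.
Year 3: 1,969 × $18 = $35,442. Book value $283,146.
Year 4: 3,557 × $18 = $64,026. Book value $219,120.
Year 5: 2,809 × $18 = $50,562. Book value $168,558.
Year 6: 1,833 × $18 = $32,994. Book value $135,564.
Year 7: 3,197 × $18 = $57,546. Book value $78,018.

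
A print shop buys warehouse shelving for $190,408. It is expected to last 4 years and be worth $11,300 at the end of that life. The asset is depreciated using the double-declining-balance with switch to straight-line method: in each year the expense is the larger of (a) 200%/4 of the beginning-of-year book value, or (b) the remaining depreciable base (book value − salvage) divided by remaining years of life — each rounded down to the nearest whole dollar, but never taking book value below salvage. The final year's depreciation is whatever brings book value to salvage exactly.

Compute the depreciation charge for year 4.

$12,501

Depreciable base = $190,408 − $11,300 = $179,108.
Year 1: DB = ⌊$190,408 × 200%/4⌋ = $95,204; SL = ⌊$179,108/4⌋ = $44,777 → take DB $95,204. Book value $95,204.
Year 2: DB = ⌊$95,204 × 200%/4⌋ = $47,602; SL = ⌊$83,904/3⌋ = $27,968 → take DB $47,602. Book value $47,602.
Year 3: DB = ⌊$47,602 × 200%/4⌋ = $23,801; SL = ⌊$36,302/2⌋ = $18,151 → take DB $23,801. Book value $23,801.
Year 4 (final): $23,801 − $11,300 = $12,501. Book value $11,300.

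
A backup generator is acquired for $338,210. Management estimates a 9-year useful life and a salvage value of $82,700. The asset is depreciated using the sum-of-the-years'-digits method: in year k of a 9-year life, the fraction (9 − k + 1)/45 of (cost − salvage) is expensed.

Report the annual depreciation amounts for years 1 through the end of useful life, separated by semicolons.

$51,102; $45,424; $39,746; $34,068; $28,390; $22,712; $17,034; $11,356; $5,678

Depreciable base = $338,210 − $82,700 = $255,510.
Sum of the years' digits = 9+8+7+6+5+4+3+2+1 = 45.
Year 1: $255,510 × 9/45 = $51,102. Book value $287,108.
Year 2: $255,510 × 8/45 = $45,424. Book value $241,684.
Year 3: $255,510 × 7/45 = $39,746. Book value $201,938.
Year 4: $255,510 × 6/45 = $34,068. Book value $167,870.
Year 5: $255,510 × 5/45 = $28,390. Book value $139,480.
Year 6: $255,510 × 4/45 = $22,712. Book value $116,768.
Year 7: $255,510 × 3/45 = $17,034. Book value $99,734.
Year 8: $255,510 × 2/45 = $11,356. Book value $88,378.
Year 9: $255,510 × 1/45 = $5,678. Book value $82,700.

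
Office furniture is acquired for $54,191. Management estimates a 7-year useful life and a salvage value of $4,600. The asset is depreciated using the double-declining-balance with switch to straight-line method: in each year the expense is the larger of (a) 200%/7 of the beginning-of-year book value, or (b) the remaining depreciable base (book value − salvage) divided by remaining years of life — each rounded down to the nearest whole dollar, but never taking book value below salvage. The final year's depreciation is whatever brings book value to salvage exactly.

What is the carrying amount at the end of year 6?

$7,199

Depreciable base = $54,191 − $4,600 = $49,591.
Year 1: DB = ⌊$54,191 × 200%/7⌋ = $15,483; SL = ⌊$49,591/7⌋ = $7,084 → take DB $15,483. Book value $38,708.
Year 2: DB = ⌊$38,708 × 200%/7⌋ = $11,059; SL = ⌊$34,108/6⌋ = $5,684 → take DB $11,059. Book value $27,649.
Year 3: DB = ⌊$27,649 × 200%/7⌋ = $7,899; SL = ⌊$23,049/5⌋ = $4,609 → take DB $7,899. Book value $19,750.
Year 4: DB = ⌊$19,750 × 200%/7⌋ = $5,642; SL = ⌊$15,150/4⌋ = $3,787 → take DB $5,642. Book value $14,108.
Year 5: DB = ⌊$14,108 × 200%/7⌋ = $4,030; SL = ⌊$9,508/3⌋ = $3,169 → take DB $4,030. Book value $10,078.
Year 6: DB = ⌊$10,078 × 200%/7⌋ = $2,879; SL = ⌊$5,478/2⌋ = $2,739 → take DB $2,879. Book value $7,199.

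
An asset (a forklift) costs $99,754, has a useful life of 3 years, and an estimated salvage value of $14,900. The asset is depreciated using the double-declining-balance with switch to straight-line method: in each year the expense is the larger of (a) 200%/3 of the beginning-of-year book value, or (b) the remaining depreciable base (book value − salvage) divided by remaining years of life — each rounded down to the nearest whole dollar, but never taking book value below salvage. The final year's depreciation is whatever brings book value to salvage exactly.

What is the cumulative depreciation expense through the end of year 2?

Depreciable base = $99,754 − $14,900 = $84,854.
Year 1: DB = ⌊$99,754 × 200%/3⌋ = $66,502; SL = ⌊$84,854/3⌋ = $28,284 → take DB $66,502. Book value $33,252.
Year 2: DB = ⌊$33,252 × 200%/3⌋ = $22,168; SL = ⌊$18,352/2⌋ = $9,176 → take DB $22,168, capped at $18,352. Book value $14,900.
Accumulated through year 2 = $99,754 − $14,900 = $84,854.

$84,854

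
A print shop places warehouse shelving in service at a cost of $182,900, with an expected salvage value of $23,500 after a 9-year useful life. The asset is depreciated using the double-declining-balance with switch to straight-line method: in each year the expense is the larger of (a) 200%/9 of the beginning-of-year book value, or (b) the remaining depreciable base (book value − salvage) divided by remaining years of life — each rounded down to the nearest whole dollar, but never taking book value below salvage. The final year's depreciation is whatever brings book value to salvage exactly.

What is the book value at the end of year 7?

$31,494

Depreciable base = $182,900 − $23,500 = $159,400.
Year 1: DB = ⌊$182,900 × 200%/9⌋ = $40,644; SL = ⌊$159,400/9⌋ = $17,711 → take DB $40,644. Book value $142,256.
Year 2: DB = ⌊$142,256 × 200%/9⌋ = $31,612; SL = ⌊$118,756/8⌋ = $14,844 → take DB $31,612. Book value $110,644.
Year 3: DB = ⌊$110,644 × 200%/9⌋ = $24,587; SL = ⌊$87,144/7⌋ = $12,449 → take DB $24,587. Book value $86,057.
Year 4: DB = ⌊$86,057 × 200%/9⌋ = $19,123; SL = ⌊$62,557/6⌋ = $10,426 → take DB $19,123. Book value $66,934.
Year 5: DB = ⌊$66,934 × 200%/9⌋ = $14,874; SL = ⌊$43,434/5⌋ = $8,686 → take DB $14,874. Book value $52,060.
Year 6: DB = ⌊$52,060 × 200%/9⌋ = $11,568; SL = ⌊$28,560/4⌋ = $7,140 → take DB $11,568. Book value $40,492.
Year 7: DB = ⌊$40,492 × 200%/9⌋ = $8,998; SL = ⌊$16,992/3⌋ = $5,664 → take DB $8,998. Book value $31,494.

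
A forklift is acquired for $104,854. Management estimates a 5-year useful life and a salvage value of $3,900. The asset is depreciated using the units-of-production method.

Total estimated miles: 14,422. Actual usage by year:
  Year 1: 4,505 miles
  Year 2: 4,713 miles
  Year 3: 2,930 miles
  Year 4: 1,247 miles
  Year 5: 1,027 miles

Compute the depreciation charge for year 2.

$32,991

Depreciable base = $104,854 − $3,900 = $100,954.
Rate = $100,954 / 14,422 miles = $7 per mile.
Year 1: 4,505 × $7 = $31,535. Book value $73,319.
Year 2: 4,713 × $7 = $32,991. Book value $40,328.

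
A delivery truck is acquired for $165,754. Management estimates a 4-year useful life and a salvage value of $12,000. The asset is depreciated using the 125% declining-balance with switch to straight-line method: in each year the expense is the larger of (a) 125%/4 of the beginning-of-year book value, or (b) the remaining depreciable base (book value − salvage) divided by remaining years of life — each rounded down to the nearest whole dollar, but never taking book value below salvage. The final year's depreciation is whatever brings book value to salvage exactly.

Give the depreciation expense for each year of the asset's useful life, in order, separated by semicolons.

Depreciable base = $165,754 − $12,000 = $153,754.
Year 1: DB = ⌊$165,754 × 125%/4⌋ = $51,798; SL = ⌊$153,754/4⌋ = $38,438 → take DB $51,798. Book value $113,956.
Year 2: DB = ⌊$113,956 × 125%/4⌋ = $35,611; SL = ⌊$101,956/3⌋ = $33,985 → take DB $35,611. Book value $78,345.
Year 3: DB = ⌊$78,345 × 125%/4⌋ = $24,482; SL = ⌊$66,345/2⌋ = $33,172 → take SL $33,172. Book value $45,173.
Year 4 (final): $45,173 − $12,000 = $33,173. Book value $12,000.

$51,798; $35,611; $33,172; $33,173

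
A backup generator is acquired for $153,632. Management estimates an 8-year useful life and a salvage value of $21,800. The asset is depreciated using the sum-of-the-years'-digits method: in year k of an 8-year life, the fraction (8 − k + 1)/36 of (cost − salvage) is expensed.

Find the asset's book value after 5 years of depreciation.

$43,772

Depreciable base = $153,632 − $21,800 = $131,832.
Sum of the years' digits = 8+7+6+5+4+3+2+1 = 36.
Year 1: $131,832 × 8/36 = $29,296. Book value $124,336.
Year 2: $131,832 × 7/36 = $25,634. Book value $98,702.
Year 3: $131,832 × 6/36 = $21,972. Book value $76,730.
Year 4: $131,832 × 5/36 = $18,310. Book value $58,420.
Year 5: $131,832 × 4/36 = $14,648. Book value $43,772.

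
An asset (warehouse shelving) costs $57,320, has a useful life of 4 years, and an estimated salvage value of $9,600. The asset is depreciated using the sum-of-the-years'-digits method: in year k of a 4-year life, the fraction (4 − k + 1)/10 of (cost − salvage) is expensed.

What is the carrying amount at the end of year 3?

$14,372

Depreciable base = $57,320 − $9,600 = $47,720.
Sum of the years' digits = 4+3+2+1 = 10.
Year 1: $47,720 × 4/10 = $19,088. Book value $38,232.
Year 2: $47,720 × 3/10 = $14,316. Book value $23,916.
Year 3: $47,720 × 2/10 = $9,544. Book value $14,372.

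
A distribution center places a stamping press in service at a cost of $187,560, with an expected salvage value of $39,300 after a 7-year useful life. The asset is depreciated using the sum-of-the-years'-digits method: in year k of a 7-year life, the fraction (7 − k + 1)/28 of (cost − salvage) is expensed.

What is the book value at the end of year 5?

$55,185

Depreciable base = $187,560 − $39,300 = $148,260.
Sum of the years' digits = 7+6+5+4+3+2+1 = 28.
Year 1: $148,260 × 7/28 = $37,065. Book value $150,495.
Year 2: $148,260 × 6/28 = $31,770. Book value $118,725.
Year 3: $148,260 × 5/28 = $26,475. Book value $92,250.
Year 4: $148,260 × 4/28 = $21,180. Book value $71,070.
Year 5: $148,260 × 3/28 = $15,885. Book value $55,185.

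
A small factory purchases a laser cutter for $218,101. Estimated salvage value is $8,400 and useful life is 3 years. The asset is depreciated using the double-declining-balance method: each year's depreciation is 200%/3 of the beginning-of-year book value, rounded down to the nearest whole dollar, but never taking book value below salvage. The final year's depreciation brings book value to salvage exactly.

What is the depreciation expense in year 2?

$48,467

Depreciable base = $218,101 − $8,400 = $209,701.
Year 1: ⌊$218,101 × 200%/3⌋ = $145,400. Book value $72,701.
Year 2: ⌊$72,701 × 200%/3⌋ = $48,467. Book value $24,234.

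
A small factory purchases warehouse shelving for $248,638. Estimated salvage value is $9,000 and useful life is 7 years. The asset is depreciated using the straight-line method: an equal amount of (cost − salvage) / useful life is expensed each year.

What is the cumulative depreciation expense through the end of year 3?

Depreciable base = $248,638 − $9,000 = $239,638.
Annual expense = $239,638 / 7 = $34,234.
End of year 1: book value $214,404.
End of year 2: book value $180,170.
End of year 3: book value $145,936.
Accumulated through year 3 = $248,638 − $145,936 = $102,702.

$102,702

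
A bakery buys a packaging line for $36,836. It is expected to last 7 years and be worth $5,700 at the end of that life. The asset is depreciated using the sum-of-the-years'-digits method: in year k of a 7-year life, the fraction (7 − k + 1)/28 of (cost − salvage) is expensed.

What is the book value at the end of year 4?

Depreciable base = $36,836 − $5,700 = $31,136.
Sum of the years' digits = 7+6+5+4+3+2+1 = 28.
Year 1: $31,136 × 7/28 = $7,784. Book value $29,052.
Year 2: $31,136 × 6/28 = $6,672. Book value $22,380.
Year 3: $31,136 × 5/28 = $5,560. Book value $16,820.
Year 4: $31,136 × 4/28 = $4,448. Book value $12,372.

$12,372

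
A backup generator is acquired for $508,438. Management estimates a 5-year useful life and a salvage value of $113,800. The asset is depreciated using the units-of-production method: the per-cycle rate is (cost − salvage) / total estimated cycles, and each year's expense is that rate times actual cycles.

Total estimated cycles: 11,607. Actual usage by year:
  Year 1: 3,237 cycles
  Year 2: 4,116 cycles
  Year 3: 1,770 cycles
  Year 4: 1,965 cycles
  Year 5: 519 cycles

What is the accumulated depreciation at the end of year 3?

$310,182

Depreciable base = $508,438 − $113,800 = $394,638.
Rate = $394,638 / 11,607 cycles = $34 per cycle.
Year 1: 3,237 × $34 = $110,058. Book value $398,380.
Year 2: 4,116 × $34 = $139,944. Book value $258,436.
Year 3: 1,770 × $34 = $60,180. Book value $198,256.
Accumulated through year 3 = $508,438 − $198,256 = $310,182.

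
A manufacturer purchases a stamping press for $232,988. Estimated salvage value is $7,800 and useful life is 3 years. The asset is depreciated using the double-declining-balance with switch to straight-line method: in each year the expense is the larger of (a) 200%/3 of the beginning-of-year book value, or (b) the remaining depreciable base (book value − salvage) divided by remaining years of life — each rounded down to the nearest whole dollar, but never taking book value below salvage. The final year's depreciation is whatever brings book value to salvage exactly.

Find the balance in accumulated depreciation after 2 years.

$207,100

Depreciable base = $232,988 − $7,800 = $225,188.
Year 1: DB = ⌊$232,988 × 200%/3⌋ = $155,325; SL = ⌊$225,188/3⌋ = $75,062 → take DB $155,325. Book value $77,663.
Year 2: DB = ⌊$77,663 × 200%/3⌋ = $51,775; SL = ⌊$69,863/2⌋ = $34,931 → take DB $51,775. Book value $25,888.
Accumulated through year 2 = $232,988 − $25,888 = $207,100.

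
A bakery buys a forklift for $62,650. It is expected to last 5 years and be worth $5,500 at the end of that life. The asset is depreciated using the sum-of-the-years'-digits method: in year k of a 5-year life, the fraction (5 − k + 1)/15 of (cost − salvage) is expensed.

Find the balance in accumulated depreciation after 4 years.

Depreciable base = $62,650 − $5,500 = $57,150.
Sum of the years' digits = 5+4+3+2+1 = 15.
Year 1: $57,150 × 5/15 = $19,050. Book value $43,600.
Year 2: $57,150 × 4/15 = $15,240. Book value $28,360.
Year 3: $57,150 × 3/15 = $11,430. Book value $16,930.
Year 4: $57,150 × 2/15 = $7,620. Book value $9,310.
Accumulated through year 4 = $62,650 − $9,310 = $53,340.

$53,340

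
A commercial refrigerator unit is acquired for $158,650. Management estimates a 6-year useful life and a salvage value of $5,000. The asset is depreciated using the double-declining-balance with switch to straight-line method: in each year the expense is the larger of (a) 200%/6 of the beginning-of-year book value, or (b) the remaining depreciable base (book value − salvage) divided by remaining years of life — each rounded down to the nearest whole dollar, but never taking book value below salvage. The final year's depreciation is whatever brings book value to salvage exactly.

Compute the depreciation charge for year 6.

$13,170

Depreciable base = $158,650 − $5,000 = $153,650.
Year 1: DB = ⌊$158,650 × 200%/6⌋ = $52,883; SL = ⌊$153,650/6⌋ = $25,608 → take DB $52,883. Book value $105,767.
Year 2: DB = ⌊$105,767 × 200%/6⌋ = $35,255; SL = ⌊$100,767/5⌋ = $20,153 → take DB $35,255. Book value $70,512.
Year 3: DB = ⌊$70,512 × 200%/6⌋ = $23,504; SL = ⌊$65,512/4⌋ = $16,378 → take DB $23,504. Book value $47,008.
Year 4: DB = ⌊$47,008 × 200%/6⌋ = $15,669; SL = ⌊$42,008/3⌋ = $14,002 → take DB $15,669. Book value $31,339.
Year 5: DB = ⌊$31,339 × 200%/6⌋ = $10,446; SL = ⌊$26,339/2⌋ = $13,169 → take SL $13,169. Book value $18,170.
Year 6 (final): $18,170 − $5,000 = $13,170. Book value $5,000.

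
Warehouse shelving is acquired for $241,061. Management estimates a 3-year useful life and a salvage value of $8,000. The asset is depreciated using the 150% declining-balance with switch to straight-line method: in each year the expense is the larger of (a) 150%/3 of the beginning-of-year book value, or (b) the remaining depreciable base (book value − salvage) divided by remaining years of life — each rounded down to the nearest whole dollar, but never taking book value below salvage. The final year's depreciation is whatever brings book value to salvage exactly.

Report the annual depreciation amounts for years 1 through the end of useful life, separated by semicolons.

Depreciable base = $241,061 − $8,000 = $233,061.
Year 1: DB = ⌊$241,061 × 150%/3⌋ = $120,530; SL = ⌊$233,061/3⌋ = $77,687 → take DB $120,530. Book value $120,531.
Year 2: DB = ⌊$120,531 × 150%/3⌋ = $60,265; SL = ⌊$112,531/2⌋ = $56,265 → take DB $60,265. Book value $60,266.
Year 3 (final): $60,266 − $8,000 = $52,266. Book value $8,000.

$120,530; $60,265; $52,266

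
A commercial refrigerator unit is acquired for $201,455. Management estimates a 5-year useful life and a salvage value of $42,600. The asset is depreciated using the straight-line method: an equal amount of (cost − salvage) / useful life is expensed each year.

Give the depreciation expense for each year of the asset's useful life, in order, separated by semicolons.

Depreciable base = $201,455 − $42,600 = $158,855.
Annual expense = $158,855 / 5 = $31,771.
End of year 1: book value $169,684.
End of year 2: book value $137,913.
End of year 3: book value $106,142.
End of year 4: book value $74,371.
End of year 5: book value $42,600.

$31,771; $31,771; $31,771; $31,771; $31,771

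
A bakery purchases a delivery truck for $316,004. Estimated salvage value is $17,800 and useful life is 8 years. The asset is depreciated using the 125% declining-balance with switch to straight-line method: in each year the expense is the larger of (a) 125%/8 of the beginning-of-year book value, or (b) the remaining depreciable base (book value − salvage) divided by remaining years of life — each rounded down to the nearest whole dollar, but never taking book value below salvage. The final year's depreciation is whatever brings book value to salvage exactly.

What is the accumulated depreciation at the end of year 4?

Depreciable base = $316,004 − $17,800 = $298,204.
Year 1: DB = ⌊$316,004 × 125%/8⌋ = $49,375; SL = ⌊$298,204/8⌋ = $37,275 → take DB $49,375. Book value $266,629.
Year 2: DB = ⌊$266,629 × 125%/8⌋ = $41,660; SL = ⌊$248,829/7⌋ = $35,547 → take DB $41,660. Book value $224,969.
Year 3: DB = ⌊$224,969 × 125%/8⌋ = $35,151; SL = ⌊$207,169/6⌋ = $34,528 → take DB $35,151. Book value $189,818.
Year 4: DB = ⌊$189,818 × 125%/8⌋ = $29,659; SL = ⌊$172,018/5⌋ = $34,403 → take SL $34,403. Book value $155,415.
Accumulated through year 4 = $316,004 − $155,415 = $160,589.

$160,589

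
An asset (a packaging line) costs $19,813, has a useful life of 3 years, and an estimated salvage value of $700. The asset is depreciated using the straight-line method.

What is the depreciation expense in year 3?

$6,371

Depreciable base = $19,813 − $700 = $19,113.
Annual expense = $19,113 / 3 = $6,371.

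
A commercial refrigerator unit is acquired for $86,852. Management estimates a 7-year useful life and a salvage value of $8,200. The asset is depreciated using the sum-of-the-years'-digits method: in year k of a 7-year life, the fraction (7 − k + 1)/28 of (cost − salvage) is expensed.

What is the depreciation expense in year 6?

Depreciable base = $86,852 − $8,200 = $78,652.
Sum of the years' digits = 7+6+5+4+3+2+1 = 28.
Year 1: $78,652 × 7/28 = $19,663. Book value $67,189.
Year 2: $78,652 × 6/28 = $16,854. Book value $50,335.
Year 3: $78,652 × 5/28 = $14,045. Book value $36,290.
Year 4: $78,652 × 4/28 = $11,236. Book value $25,054.
Year 5: $78,652 × 3/28 = $8,427. Book value $16,627.
Year 6: $78,652 × 2/28 = $5,618. Book value $11,009.

$5,618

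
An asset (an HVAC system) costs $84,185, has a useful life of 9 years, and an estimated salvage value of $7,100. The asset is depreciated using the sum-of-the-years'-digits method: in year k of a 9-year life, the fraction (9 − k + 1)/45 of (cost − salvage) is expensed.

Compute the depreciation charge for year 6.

$6,852

Depreciable base = $84,185 − $7,100 = $77,085.
Sum of the years' digits = 9+8+7+6+5+4+3+2+1 = 45.
Year 1: $77,085 × 9/45 = $15,417. Book value $68,768.
Year 2: $77,085 × 8/45 = $13,704. Book value $55,064.
Year 3: $77,085 × 7/45 = $11,991. Book value $43,073.
Year 4: $77,085 × 6/45 = $10,278. Book value $32,795.
Year 5: $77,085 × 5/45 = $8,565. Book value $24,230.
Year 6: $77,085 × 4/45 = $6,852. Book value $17,378.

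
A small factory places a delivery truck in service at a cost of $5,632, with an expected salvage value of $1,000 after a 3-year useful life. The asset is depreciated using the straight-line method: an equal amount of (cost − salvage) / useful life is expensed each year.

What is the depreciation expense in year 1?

Depreciable base = $5,632 − $1,000 = $4,632.
Annual expense = $4,632 / 3 = $1,544.

$1,544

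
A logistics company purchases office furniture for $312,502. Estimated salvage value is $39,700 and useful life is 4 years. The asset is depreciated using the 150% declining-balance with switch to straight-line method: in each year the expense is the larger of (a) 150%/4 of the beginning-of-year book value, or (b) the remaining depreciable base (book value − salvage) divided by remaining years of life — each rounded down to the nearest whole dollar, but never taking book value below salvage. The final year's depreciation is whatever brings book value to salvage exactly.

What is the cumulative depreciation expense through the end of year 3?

$236,207

Depreciable base = $312,502 − $39,700 = $272,802.
Year 1: DB = ⌊$312,502 × 150%/4⌋ = $117,188; SL = ⌊$272,802/4⌋ = $68,200 → take DB $117,188. Book value $195,314.
Year 2: DB = ⌊$195,314 × 150%/4⌋ = $73,242; SL = ⌊$155,614/3⌋ = $51,871 → take DB $73,242. Book value $122,072.
Year 3: DB = ⌊$122,072 × 150%/4⌋ = $45,777; SL = ⌊$82,372/2⌋ = $41,186 → take DB $45,777. Book value $76,295.
Accumulated through year 3 = $312,502 − $76,295 = $236,207.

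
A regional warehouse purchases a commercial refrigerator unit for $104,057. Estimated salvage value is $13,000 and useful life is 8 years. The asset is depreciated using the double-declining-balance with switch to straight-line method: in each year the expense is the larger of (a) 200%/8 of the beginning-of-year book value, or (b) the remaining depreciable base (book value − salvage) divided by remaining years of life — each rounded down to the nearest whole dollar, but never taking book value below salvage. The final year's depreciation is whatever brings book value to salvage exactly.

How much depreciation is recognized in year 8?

Depreciable base = $104,057 − $13,000 = $91,057.
Year 1: DB = ⌊$104,057 × 200%/8⌋ = $26,014; SL = ⌊$91,057/8⌋ = $11,382 → take DB $26,014. Book value $78,043.
Year 2: DB = ⌊$78,043 × 200%/8⌋ = $19,510; SL = ⌊$65,043/7⌋ = $9,291 → take DB $19,510. Book value $58,533.
Year 3: DB = ⌊$58,533 × 200%/8⌋ = $14,633; SL = ⌊$45,533/6⌋ = $7,588 → take DB $14,633. Book value $43,900.
Year 4: DB = ⌊$43,900 × 200%/8⌋ = $10,975; SL = ⌊$30,900/5⌋ = $6,180 → take DB $10,975. Book value $32,925.
Year 5: DB = ⌊$32,925 × 200%/8⌋ = $8,231; SL = ⌊$19,925/4⌋ = $4,981 → take DB $8,231. Book value $24,694.
Year 6: DB = ⌊$24,694 × 200%/8⌋ = $6,173; SL = ⌊$11,694/3⌋ = $3,898 → take DB $6,173. Book value $18,521.
Year 7: DB = ⌊$18,521 × 200%/8⌋ = $4,630; SL = ⌊$5,521/2⌋ = $2,760 → take DB $4,630. Book value $13,891.
Year 8 (final): $13,891 − $13,000 = $891. Book value $13,000.

$891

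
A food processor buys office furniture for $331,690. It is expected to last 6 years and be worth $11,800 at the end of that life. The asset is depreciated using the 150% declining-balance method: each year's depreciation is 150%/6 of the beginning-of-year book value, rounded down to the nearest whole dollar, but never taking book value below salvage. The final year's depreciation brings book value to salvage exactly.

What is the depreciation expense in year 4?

$34,983

Depreciable base = $331,690 − $11,800 = $319,890.
Year 1: ⌊$331,690 × 150%/6⌋ = $82,922. Book value $248,768.
Year 2: ⌊$248,768 × 150%/6⌋ = $62,192. Book value $186,576.
Year 3: ⌊$186,576 × 150%/6⌋ = $46,644. Book value $139,932.
Year 4: ⌊$139,932 × 150%/6⌋ = $34,983. Book value $104,949.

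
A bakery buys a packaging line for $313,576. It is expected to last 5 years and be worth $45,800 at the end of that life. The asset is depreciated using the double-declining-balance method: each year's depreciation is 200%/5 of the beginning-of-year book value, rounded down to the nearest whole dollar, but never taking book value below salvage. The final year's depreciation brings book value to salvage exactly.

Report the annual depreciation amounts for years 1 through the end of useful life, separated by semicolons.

$125,430; $75,258; $45,155; $21,933; $0

Depreciable base = $313,576 − $45,800 = $267,776.
Year 1: ⌊$313,576 × 200%/5⌋ = $125,430. Book value $188,146.
Year 2: ⌊$188,146 × 200%/5⌋ = $75,258. Book value $112,888.
Year 3: ⌊$112,888 × 200%/5⌋ = $45,155. Book value $67,733.
Year 4: ⌊$67,733 × 200%/5⌋ = $27,093, capped at $21,933. Book value $45,800.
Year 5 (final): $45,800 − $45,800 = $0. Book value $45,800.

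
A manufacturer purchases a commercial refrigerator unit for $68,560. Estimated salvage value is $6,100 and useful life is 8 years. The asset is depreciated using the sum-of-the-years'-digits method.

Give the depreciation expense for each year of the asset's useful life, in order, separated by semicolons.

Depreciable base = $68,560 − $6,100 = $62,460.
Sum of the years' digits = 8+7+6+5+4+3+2+1 = 36.
Year 1: $62,460 × 8/36 = $13,880. Book value $54,680.
Year 2: $62,460 × 7/36 = $12,145. Book value $42,535.
Year 3: $62,460 × 6/36 = $10,410. Book value $32,125.
Year 4: $62,460 × 5/36 = $8,675. Book value $23,450.
Year 5: $62,460 × 4/36 = $6,940. Book value $16,510.
Year 6: $62,460 × 3/36 = $5,205. Book value $11,305.
Year 7: $62,460 × 2/36 = $3,470. Book value $7,835.
Year 8: $62,460 × 1/36 = $1,735. Book value $6,100.

$13,880; $12,145; $10,410; $8,675; $6,940; $5,205; $3,470; $1,735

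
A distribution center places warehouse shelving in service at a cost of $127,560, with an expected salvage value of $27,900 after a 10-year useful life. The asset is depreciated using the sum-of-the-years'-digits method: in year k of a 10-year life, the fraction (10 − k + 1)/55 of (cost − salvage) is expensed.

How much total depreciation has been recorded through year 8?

Depreciable base = $127,560 − $27,900 = $99,660.
Sum of the years' digits = 10+9+8+7+6+5+4+3+2+1 = 55.
Year 1: $99,660 × 10/55 = $18,120. Book value $109,440.
Year 2: $99,660 × 9/55 = $16,308. Book value $93,132.
Year 3: $99,660 × 8/55 = $14,496. Book value $78,636.
Year 4: $99,660 × 7/55 = $12,684. Book value $65,952.
Year 5: $99,660 × 6/55 = $10,872. Book value $55,080.
Year 6: $99,660 × 5/55 = $9,060. Book value $46,020.
Year 7: $99,660 × 4/55 = $7,248. Book value $38,772.
Year 8: $99,660 × 3/55 = $5,436. Book value $33,336.
Accumulated through year 8 = $127,560 − $33,336 = $94,224.

$94,224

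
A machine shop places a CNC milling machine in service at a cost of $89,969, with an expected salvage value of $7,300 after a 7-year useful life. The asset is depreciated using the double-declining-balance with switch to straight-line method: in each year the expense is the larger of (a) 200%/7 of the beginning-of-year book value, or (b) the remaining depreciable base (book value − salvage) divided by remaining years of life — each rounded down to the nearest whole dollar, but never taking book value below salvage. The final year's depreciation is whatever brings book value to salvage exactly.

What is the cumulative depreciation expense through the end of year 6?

$78,019

Depreciable base = $89,969 − $7,300 = $82,669.
Year 1: DB = ⌊$89,969 × 200%/7⌋ = $25,705; SL = ⌊$82,669/7⌋ = $11,809 → take DB $25,705. Book value $64,264.
Year 2: DB = ⌊$64,264 × 200%/7⌋ = $18,361; SL = ⌊$56,964/6⌋ = $9,494 → take DB $18,361. Book value $45,903.
Year 3: DB = ⌊$45,903 × 200%/7⌋ = $13,115; SL = ⌊$38,603/5⌋ = $7,720 → take DB $13,115. Book value $32,788.
Year 4: DB = ⌊$32,788 × 200%/7⌋ = $9,368; SL = ⌊$25,488/4⌋ = $6,372 → take DB $9,368. Book value $23,420.
Year 5: DB = ⌊$23,420 × 200%/7⌋ = $6,691; SL = ⌊$16,120/3⌋ = $5,373 → take DB $6,691. Book value $16,729.
Year 6: DB = ⌊$16,729 × 200%/7⌋ = $4,779; SL = ⌊$9,429/2⌋ = $4,714 → take DB $4,779. Book value $11,950.
Accumulated through year 6 = $89,969 − $11,950 = $78,019.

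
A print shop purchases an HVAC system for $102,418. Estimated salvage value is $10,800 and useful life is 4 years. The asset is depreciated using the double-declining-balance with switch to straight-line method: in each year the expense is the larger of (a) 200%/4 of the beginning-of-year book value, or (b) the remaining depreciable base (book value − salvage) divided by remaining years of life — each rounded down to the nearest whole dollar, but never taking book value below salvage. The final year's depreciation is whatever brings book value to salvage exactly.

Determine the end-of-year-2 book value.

$25,605

Depreciable base = $102,418 − $10,800 = $91,618.
Year 1: DB = ⌊$102,418 × 200%/4⌋ = $51,209; SL = ⌊$91,618/4⌋ = $22,904 → take DB $51,209. Book value $51,209.
Year 2: DB = ⌊$51,209 × 200%/4⌋ = $25,604; SL = ⌊$40,409/3⌋ = $13,469 → take DB $25,604. Book value $25,605.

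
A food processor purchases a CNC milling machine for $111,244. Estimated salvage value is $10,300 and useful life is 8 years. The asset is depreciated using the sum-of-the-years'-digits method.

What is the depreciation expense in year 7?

Depreciable base = $111,244 − $10,300 = $100,944.
Sum of the years' digits = 8+7+6+5+4+3+2+1 = 36.
Year 1: $100,944 × 8/36 = $22,432. Book value $88,812.
Year 2: $100,944 × 7/36 = $19,628. Book value $69,184.
Year 3: $100,944 × 6/36 = $16,824. Book value $52,360.
Year 4: $100,944 × 5/36 = $14,020. Book value $38,340.
Year 5: $100,944 × 4/36 = $11,216. Book value $27,124.
Year 6: $100,944 × 3/36 = $8,412. Book value $18,712.
Year 7: $100,944 × 2/36 = $5,608. Book value $13,104.

$5,608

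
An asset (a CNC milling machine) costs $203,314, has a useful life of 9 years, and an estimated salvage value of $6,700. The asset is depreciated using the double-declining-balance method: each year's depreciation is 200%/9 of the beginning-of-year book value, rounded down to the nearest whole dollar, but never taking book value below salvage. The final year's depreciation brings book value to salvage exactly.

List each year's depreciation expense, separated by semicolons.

Depreciable base = $203,314 − $6,700 = $196,614.
Year 1: ⌊$203,314 × 200%/9⌋ = $45,180. Book value $158,134.
Year 2: ⌊$158,134 × 200%/9⌋ = $35,140. Book value $122,994.
Year 3: ⌊$122,994 × 200%/9⌋ = $27,332. Book value $95,662.
Year 4: ⌊$95,662 × 200%/9⌋ = $21,258. Book value $74,404.
Year 5: ⌊$74,404 × 200%/9⌋ = $16,534. Book value $57,870.
Year 6: ⌊$57,870 × 200%/9⌋ = $12,860. Book value $45,010.
Year 7: ⌊$45,010 × 200%/9⌋ = $10,002. Book value $35,008.
Year 8: ⌊$35,008 × 200%/9⌋ = $7,779. Book value $27,229.
Year 9 (final): $27,229 − $6,700 = $20,529. Book value $6,700.

$45,180; $35,140; $27,332; $21,258; $16,534; $12,860; $10,002; $7,779; $20,529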